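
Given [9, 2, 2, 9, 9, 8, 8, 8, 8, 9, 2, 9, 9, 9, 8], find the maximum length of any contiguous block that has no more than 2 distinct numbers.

add 9: window [9] (1 distinct), len 1
add 2: window [9, 2] (2 distinct), len 2
add 2: window [9, 2, 2] (2 distinct), len 3
add 9: window [9, 2, 2, 9] (2 distinct), len 4
add 9: window [9, 2, 2, 9, 9] (2 distinct), len 5
add 8: window [9, 9, 8] (2 distinct), len 3
add 8: window [9, 9, 8, 8] (2 distinct), len 4
add 8: window [9, 9, 8, 8, 8] (2 distinct), len 5
add 8: window [9, 9, 8, 8, 8, 8] (2 distinct), len 6
add 9: window [9, 9, 8, 8, 8, 8, 9] (2 distinct), len 7
add 2: window [9, 2] (2 distinct), len 2
add 9: window [9, 2, 9] (2 distinct), len 3
add 9: window [9, 2, 9, 9] (2 distinct), len 4
add 9: window [9, 2, 9, 9, 9] (2 distinct), len 5
add 8: window [9, 9, 9, 8] (2 distinct), len 4
Longest length with ≤2 distinct: 7.

7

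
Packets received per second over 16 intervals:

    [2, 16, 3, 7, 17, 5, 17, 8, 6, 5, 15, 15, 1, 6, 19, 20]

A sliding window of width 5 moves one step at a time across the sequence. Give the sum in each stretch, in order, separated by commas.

2 16 3 7 17 → sum 45
16 3 7 17 5 → sum 48
3 7 17 5 17 → sum 49
7 17 5 17 8 → sum 54
17 5 17 8 6 → sum 53
5 17 8 6 5 → sum 41
17 8 6 5 15 → sum 51
8 6 5 15 15 → sum 49
6 5 15 15 1 → sum 42
5 15 15 1 6 → sum 42
15 15 1 6 19 → sum 56
15 1 6 19 20 → sum 61

45, 48, 49, 54, 53, 41, 51, 49, 42, 42, 56, 61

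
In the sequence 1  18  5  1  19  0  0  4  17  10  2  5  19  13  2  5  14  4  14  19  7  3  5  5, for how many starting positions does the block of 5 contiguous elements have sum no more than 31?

3

1 18 5 1 19 → sum 44
18 5 1 19 0 → sum 43
5 1 19 0 0 → sum 25  ≤ 31 ✓
1 19 0 0 4 → sum 24  ≤ 31 ✓
19 0 0 4 17 → sum 40
0 0 4 17 10 → sum 31  ≤ 31 ✓
0 4 17 10 2 → sum 33
4 17 10 2 5 → sum 38
17 10 2 5 19 → sum 53
10 2 5 19 13 → sum 49
2 5 19 13 2 → sum 41
5 19 13 2 5 → sum 44
19 13 2 5 14 → sum 53
13 2 5 14 4 → sum 38
2 5 14 4 14 → sum 39
5 14 4 14 19 → sum 56
14 4 14 19 7 → sum 58
4 14 19 7 3 → sum 47
14 19 7 3 5 → sum 48
19 7 3 5 5 → sum 39
3 windows satisfy the condition.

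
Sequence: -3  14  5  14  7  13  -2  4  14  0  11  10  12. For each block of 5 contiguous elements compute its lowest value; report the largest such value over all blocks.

5

(-3, 14, 5, 14, 7) → min -3
(14, 5, 14, 7, 13) → min 5
(5, 14, 7, 13, -2) → min -2
(14, 7, 13, -2, 4) → min -2
(7, 13, -2, 4, 14) → min -2
(13, -2, 4, 14, 0) → min -2
(-2, 4, 14, 0, 11) → min -2
(4, 14, 0, 11, 10) → min 0
(14, 0, 11, 10, 12) → min 0
Largest of these is 5.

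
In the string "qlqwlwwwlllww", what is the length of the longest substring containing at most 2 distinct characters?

10

[q] 1 distinct, len 1
[q, l] 2 distinct, len 2
[q, l, q] 2 distinct, len 3
[q, w] 2 distinct, len 2
[w, l] 2 distinct, len 2
[w, l, w] 2 distinct, len 3
[w, l, w, w] 2 distinct, len 4
[w, l, w, w, w] 2 distinct, len 5
[w, l, w, w, w, l] 2 distinct, len 6
[w, l, w, w, w, l, l] 2 distinct, len 7
[w, l, w, w, w, l, l, l] 2 distinct, len 8
[w, l, w, w, w, l, l, l, w] 2 distinct, len 9
[w, l, w, w, w, l, l, l, w, w] 2 distinct, len 10
Longest length with ≤2 distinct: 10.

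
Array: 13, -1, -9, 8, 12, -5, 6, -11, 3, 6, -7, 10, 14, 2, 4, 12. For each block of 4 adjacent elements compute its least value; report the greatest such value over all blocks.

2

Each size-4 window and its min:
(13, -1, -9, 8) → min -9
(-1, -9, 8, 12) → min -9
(-9, 8, 12, -5) → min -9
(8, 12, -5, 6) → min -5
(12, -5, 6, -11) → min -11
(-5, 6, -11, 3) → min -11
(6, -11, 3, 6) → min -11
(-11, 3, 6, -7) → min -11
(3, 6, -7, 10) → min -7
(6, -7, 10, 14) → min -7
(-7, 10, 14, 2) → min -7
(10, 14, 2, 4) → min 2
(14, 2, 4, 12) → min 2
Greatest of these is 2.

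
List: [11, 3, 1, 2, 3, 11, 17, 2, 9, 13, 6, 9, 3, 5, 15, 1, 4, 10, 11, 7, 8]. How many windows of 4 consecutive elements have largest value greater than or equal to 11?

[11, 3, 1, 2] → max 11  ≥ 11 ✓
[3, 1, 2, 3] → max 3
[1, 2, 3, 11] → max 11  ≥ 11 ✓
[2, 3, 11, 17] → max 17  ≥ 11 ✓
[3, 11, 17, 2] → max 17  ≥ 11 ✓
[11, 17, 2, 9] → max 17  ≥ 11 ✓
[17, 2, 9, 13] → max 17  ≥ 11 ✓
[2, 9, 13, 6] → max 13  ≥ 11 ✓
[9, 13, 6, 9] → max 13  ≥ 11 ✓
[13, 6, 9, 3] → max 13  ≥ 11 ✓
[6, 9, 3, 5] → max 9
[9, 3, 5, 15] → max 15  ≥ 11 ✓
[3, 5, 15, 1] → max 15  ≥ 11 ✓
[5, 15, 1, 4] → max 15  ≥ 11 ✓
[15, 1, 4, 10] → max 15  ≥ 11 ✓
[1, 4, 10, 11] → max 11  ≥ 11 ✓
[4, 10, 11, 7] → max 11  ≥ 11 ✓
[10, 11, 7, 8] → max 11  ≥ 11 ✓
16 windows satisfy the condition.

16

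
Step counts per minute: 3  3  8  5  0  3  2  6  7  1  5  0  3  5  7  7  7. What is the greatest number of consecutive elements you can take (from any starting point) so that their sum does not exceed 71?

16

Extend to the right; shrink from the left whenever the sum exceeds 71:
add 3: [3] sum 3, len 1
add 3: [3, 3] sum 6, len 2
add 8: [3, 3, 8] sum 14, len 3
add 5: [3, 3, 8, 5] sum 19, len 4
add 0: [3, 3, 8, 5, 0] sum 19, len 5
add 3: [3, 3, 8, 5, 0, 3] sum 22, len 6
add 2: [3, 3, 8, 5, 0, 3, 2] sum 24, len 7
add 6: [3, 3, 8, 5, 0, 3, 2, 6] sum 30, len 8
add 7: [3, 3, 8, 5, 0, 3, 2, 6, 7] sum 37, len 9
add 1: [3, 3, 8, 5, 0, 3, 2, 6, 7, 1] sum 38, len 10
add 5: [3, 3, 8, 5, 0, 3, 2, 6, 7, 1, 5] sum 43, len 11
add 0: [3, 3, 8, 5, 0, 3, 2, 6, 7, 1, 5, 0] sum 43, len 12
add 3: [3, 3, 8, 5, 0, 3, 2, 6, 7, 1, 5, 0, 3] sum 46, len 13
add 5: [3, 3, 8, 5, 0, 3, 2, 6, 7, 1, 5, 0, 3, 5] sum 51, len 14
add 7: [3, 3, 8, 5, 0, 3, 2, 6, 7, 1, 5, 0, 3, 5, 7] sum 58, len 15
add 7: [3, 3, 8, 5, 0, 3, 2, 6, 7, 1, 5, 0, 3, 5, 7, 7] sum 65, len 16
add 7: [3, 8, 5, 0, 3, 2, 6, 7, 1, 5, 0, 3, 5, 7, 7, 7] sum 69, len 16
Longest length seen: 16.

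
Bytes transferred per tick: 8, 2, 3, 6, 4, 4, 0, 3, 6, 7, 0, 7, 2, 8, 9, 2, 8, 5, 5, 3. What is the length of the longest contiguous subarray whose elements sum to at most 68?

Extend to the right; shrink from the left whenever the sum exceeds 68:
[8] sum 8 len 1
[8, 2] sum 10 len 2
[8, 2, 3] sum 13 len 3
[8, 2, 3, 6] sum 19 len 4
[8, 2, 3, 6, 4] sum 23 len 5
[8, 2, 3, 6, 4, 4] sum 27 len 6
[8, 2, 3, 6, 4, 4, 0] sum 27 len 7
[8, 2, 3, 6, 4, 4, 0, 3] sum 30 len 8
[8, 2, 3, 6, 4, 4, 0, 3, 6] sum 36 len 9
[8, 2, 3, 6, 4, 4, 0, 3, 6, 7] sum 43 len 10
[8, 2, 3, 6, 4, 4, 0, 3, 6, 7, 0] sum 43 len 11
[8, 2, 3, 6, 4, 4, 0, 3, 6, 7, 0, 7] sum 50 len 12
[8, 2, 3, 6, 4, 4, 0, 3, 6, 7, 0, 7, 2] sum 52 len 13
[8, 2, 3, 6, 4, 4, 0, 3, 6, 7, 0, 7, 2, 8] sum 60 len 14
[2, 3, 6, 4, 4, 0, 3, 6, 7, 0, 7, 2, 8, 9] sum 61 len 14
[2, 3, 6, 4, 4, 0, 3, 6, 7, 0, 7, 2, 8, 9, 2] sum 63 len 15
[6, 4, 4, 0, 3, 6, 7, 0, 7, 2, 8, 9, 2, 8] sum 66 len 14
[4, 4, 0, 3, 6, 7, 0, 7, 2, 8, 9, 2, 8, 5] sum 65 len 14
[4, 0, 3, 6, 7, 0, 7, 2, 8, 9, 2, 8, 5, 5] sum 66 len 14
[0, 3, 6, 7, 0, 7, 2, 8, 9, 2, 8, 5, 5, 3] sum 65 len 14
Longest length seen: 15.

15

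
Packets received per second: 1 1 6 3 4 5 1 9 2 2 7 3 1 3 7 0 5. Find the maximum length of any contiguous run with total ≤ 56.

[1] sum 1 len 1
[1, 1] sum 2 len 2
[1, 1, 6] sum 8 len 3
[1, 1, 6, 3] sum 11 len 4
[1, 1, 6, 3, 4] sum 15 len 5
[1, 1, 6, 3, 4, 5] sum 20 len 6
[1, 1, 6, 3, 4, 5, 1] sum 21 len 7
[1, 1, 6, 3, 4, 5, 1, 9] sum 30 len 8
[1, 1, 6, 3, 4, 5, 1, 9, 2] sum 32 len 9
[1, 1, 6, 3, 4, 5, 1, 9, 2, 2] sum 34 len 10
[1, 1, 6, 3, 4, 5, 1, 9, 2, 2, 7] sum 41 len 11
[1, 1, 6, 3, 4, 5, 1, 9, 2, 2, 7, 3] sum 44 len 12
[1, 1, 6, 3, 4, 5, 1, 9, 2, 2, 7, 3, 1] sum 45 len 13
[1, 1, 6, 3, 4, 5, 1, 9, 2, 2, 7, 3, 1, 3] sum 48 len 14
[1, 1, 6, 3, 4, 5, 1, 9, 2, 2, 7, 3, 1, 3, 7] sum 55 len 15
[1, 1, 6, 3, 4, 5, 1, 9, 2, 2, 7, 3, 1, 3, 7, 0] sum 55 len 16
[3, 4, 5, 1, 9, 2, 2, 7, 3, 1, 3, 7, 0, 5] sum 52 len 14
Longest length seen: 16.

16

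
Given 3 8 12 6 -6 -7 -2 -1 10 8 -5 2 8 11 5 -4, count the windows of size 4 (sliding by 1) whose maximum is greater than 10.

3 8 12 6 → max 12  > 10 ✓
8 12 6 -6 → max 12  > 10 ✓
12 6 -6 -7 → max 12  > 10 ✓
6 -6 -7 -2 → max 6
-6 -7 -2 -1 → max -1
-7 -2 -1 10 → max 10
-2 -1 10 8 → max 10
-1 10 8 -5 → max 10
10 8 -5 2 → max 10
8 -5 2 8 → max 8
-5 2 8 11 → max 11  > 10 ✓
2 8 11 5 → max 11  > 10 ✓
8 11 5 -4 → max 11  > 10 ✓
6 windows satisfy the condition.

6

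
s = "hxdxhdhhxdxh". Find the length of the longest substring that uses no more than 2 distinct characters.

add h: window [h] (1 distinct), len 1
add x: window [h, x] (2 distinct), len 2
add d: window [x, d] (2 distinct), len 2
add x: window [x, d, x] (2 distinct), len 3
add h: window [x, h] (2 distinct), len 2
add d: window [h, d] (2 distinct), len 2
add h: window [h, d, h] (2 distinct), len 3
add h: window [h, d, h, h] (2 distinct), len 4
add x: window [h, h, x] (2 distinct), len 3
add d: window [x, d] (2 distinct), len 2
add x: window [x, d, x] (2 distinct), len 3
add h: window [x, h] (2 distinct), len 2
Longest length with ≤2 distinct: 4.

4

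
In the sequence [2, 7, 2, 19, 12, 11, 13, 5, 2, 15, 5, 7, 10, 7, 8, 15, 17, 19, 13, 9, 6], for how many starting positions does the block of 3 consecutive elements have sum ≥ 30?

2 7 2 → sum 11
7 2 19 → sum 28
2 19 12 → sum 33  ≥ 30 ✓
19 12 11 → sum 42  ≥ 30 ✓
12 11 13 → sum 36  ≥ 30 ✓
11 13 5 → sum 29
13 5 2 → sum 20
5 2 15 → sum 22
2 15 5 → sum 22
15 5 7 → sum 27
5 7 10 → sum 22
7 10 7 → sum 24
10 7 8 → sum 25
7 8 15 → sum 30  ≥ 30 ✓
8 15 17 → sum 40  ≥ 30 ✓
15 17 19 → sum 51  ≥ 30 ✓
17 19 13 → sum 49  ≥ 30 ✓
19 13 9 → sum 41  ≥ 30 ✓
13 9 6 → sum 28
8 windows satisfy the condition.

8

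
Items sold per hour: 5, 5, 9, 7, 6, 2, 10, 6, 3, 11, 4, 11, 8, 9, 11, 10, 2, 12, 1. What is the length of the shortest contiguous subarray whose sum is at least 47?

5

add 5: running sum 5 < 47
add 5: running sum 10 < 47
add 9: running sum 19 < 47
add 7: running sum 26 < 47
add 6: running sum 32 < 47
add 2: running sum 34 < 47
add 10: running sum 44 < 47
add 6: shortest ending here [5, 5, 9, 7, 6, 2, 10, 6] sum 50, len 8
add 3: shortest ending here [5, 9, 7, 6, 2, 10, 6, 3] sum 48, len 8
add 11: shortest ending here [9, 7, 6, 2, 10, 6, 3, 11] sum 54, len 8
add 4: shortest ending here [7, 6, 2, 10, 6, 3, 11, 4] sum 49, len 8
add 11: shortest ending here [2, 10, 6, 3, 11, 4, 11] sum 47, len 7
add 8: shortest ending here [10, 6, 3, 11, 4, 11, 8] sum 53, len 7
add 9: shortest ending here [6, 3, 11, 4, 11, 8, 9] sum 52, len 7
add 11: shortest ending here [11, 4, 11, 8, 9, 11] sum 54, len 6
add 10: shortest ending here [11, 8, 9, 11, 10] sum 49, len 5
add 2: shortest ending here [11, 8, 9, 11, 10, 2] sum 51, len 6
add 12: shortest ending here [8, 9, 11, 10, 2, 12] sum 52, len 6
add 1: shortest ending here [8, 9, 11, 10, 2, 12, 1] sum 53, len 7
Shortest qualifying length: 5.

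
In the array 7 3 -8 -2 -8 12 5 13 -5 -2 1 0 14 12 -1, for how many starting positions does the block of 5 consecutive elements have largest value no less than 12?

10

7 3 -8 -2 -8 → max 7
3 -8 -2 -8 12 → max 12  ≥ 12 ✓
-8 -2 -8 12 5 → max 12  ≥ 12 ✓
-2 -8 12 5 13 → max 13  ≥ 12 ✓
-8 12 5 13 -5 → max 13  ≥ 12 ✓
12 5 13 -5 -2 → max 13  ≥ 12 ✓
5 13 -5 -2 1 → max 13  ≥ 12 ✓
13 -5 -2 1 0 → max 13  ≥ 12 ✓
-5 -2 1 0 14 → max 14  ≥ 12 ✓
-2 1 0 14 12 → max 14  ≥ 12 ✓
1 0 14 12 -1 → max 14  ≥ 12 ✓
10 windows satisfy the condition.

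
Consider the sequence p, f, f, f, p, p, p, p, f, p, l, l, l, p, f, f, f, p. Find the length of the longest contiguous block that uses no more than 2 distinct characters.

10

add p: window [p] (1 distinct), len 1
add f: window [p, f] (2 distinct), len 2
add f: window [p, f, f] (2 distinct), len 3
add f: window [p, f, f, f] (2 distinct), len 4
add p: window [p, f, f, f, p] (2 distinct), len 5
add p: window [p, f, f, f, p, p] (2 distinct), len 6
add p: window [p, f, f, f, p, p, p] (2 distinct), len 7
add p: window [p, f, f, f, p, p, p, p] (2 distinct), len 8
add f: window [p, f, f, f, p, p, p, p, f] (2 distinct), len 9
add p: window [p, f, f, f, p, p, p, p, f, p] (2 distinct), len 10
add l: window [p, l] (2 distinct), len 2
add l: window [p, l, l] (2 distinct), len 3
add l: window [p, l, l, l] (2 distinct), len 4
add p: window [p, l, l, l, p] (2 distinct), len 5
add f: window [p, f] (2 distinct), len 2
add f: window [p, f, f] (2 distinct), len 3
add f: window [p, f, f, f] (2 distinct), len 4
add p: window [p, f, f, f, p] (2 distinct), len 5
Longest length with ≤2 distinct: 10.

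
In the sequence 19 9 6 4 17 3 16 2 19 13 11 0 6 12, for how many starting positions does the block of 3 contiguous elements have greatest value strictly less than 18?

19 9 6 → max 19
9 6 4 → max 9  < 18 ✓
6 4 17 → max 17  < 18 ✓
4 17 3 → max 17  < 18 ✓
17 3 16 → max 17  < 18 ✓
3 16 2 → max 16  < 18 ✓
16 2 19 → max 19
2 19 13 → max 19
19 13 11 → max 19
13 11 0 → max 13  < 18 ✓
11 0 6 → max 11  < 18 ✓
0 6 12 → max 12  < 18 ✓
8 windows satisfy the condition.

8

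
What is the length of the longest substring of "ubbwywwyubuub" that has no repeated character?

add u: [u] len 1
add b: [u, b] len 2
add b (repeat b, move left end past it): [b] len 1
add w: [b, w] len 2
add y: [b, w, y] len 3
add w (repeat w, move left end past it): [y, w] len 2
add w (repeat w, move left end past it): [w] len 1
add y: [w, y] len 2
add u: [w, y, u] len 3
add b: [w, y, u, b] len 4
add u (repeat u, move left end past it): [b, u] len 2
add u (repeat u, move left end past it): [u] len 1
add b: [u, b] len 2
Longest all-distinct length: 4.

4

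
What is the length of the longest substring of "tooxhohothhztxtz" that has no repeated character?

[t] len 1
[t, o] len 2
[o] len 1
[o, x] len 2
[o, x, h] len 3
[x, h, o] len 3
[o, h] len 2
[h, o] len 2
[h, o, t] len 3
[o, t, h] len 3
[h] len 1
[h, z] len 2
[h, z, t] len 3
[h, z, t, x] len 4
[x, t] len 2
[x, t, z] len 3
Longest all-distinct length: 4.

4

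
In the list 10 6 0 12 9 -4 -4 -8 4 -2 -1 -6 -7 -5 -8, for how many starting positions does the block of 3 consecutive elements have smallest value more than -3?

4

[10, 6, 0] → min 0  > -3 ✓
[6, 0, 12] → min 0  > -3 ✓
[0, 12, 9] → min 0  > -3 ✓
[12, 9, -4] → min -4
[9, -4, -4] → min -4
[-4, -4, -8] → min -8
[-4, -8, 4] → min -8
[-8, 4, -2] → min -8
[4, -2, -1] → min -2  > -3 ✓
[-2, -1, -6] → min -6
[-1, -6, -7] → min -7
[-6, -7, -5] → min -7
[-7, -5, -8] → min -8
4 windows satisfy the condition.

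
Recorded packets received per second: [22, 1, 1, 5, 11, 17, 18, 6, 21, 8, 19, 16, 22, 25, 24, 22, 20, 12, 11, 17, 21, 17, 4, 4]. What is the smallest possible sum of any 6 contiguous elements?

53

22 1 1 5 11 17 → sum 57
1 1 5 11 17 18 → sum 53
1 5 11 17 18 6 → sum 58
5 11 17 18 6 21 → sum 78
11 17 18 6 21 8 → sum 81
17 18 6 21 8 19 → sum 89
18 6 21 8 19 16 → sum 88
6 21 8 19 16 22 → sum 92
21 8 19 16 22 25 → sum 111
8 19 16 22 25 24 → sum 114
19 16 22 25 24 22 → sum 128
16 22 25 24 22 20 → sum 129
22 25 24 22 20 12 → sum 125
25 24 22 20 12 11 → sum 114
24 22 20 12 11 17 → sum 106
22 20 12 11 17 21 → sum 103
20 12 11 17 21 17 → sum 98
12 11 17 21 17 4 → sum 82
11 17 21 17 4 4 → sum 74
Smallest of these is 53.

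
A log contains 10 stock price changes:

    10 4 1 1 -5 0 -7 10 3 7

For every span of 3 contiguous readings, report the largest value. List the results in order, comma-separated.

Sliding a size-3 window across the 10 values:
(10, 4, 1) → max 10
(4, 1, 1) → max 4
(1, 1, -5) → max 1
(1, -5, 0) → max 1
(-5, 0, -7) → max 0
(0, -7, 10) → max 10
(-7, 10, 3) → max 10
(10, 3, 7) → max 10

10, 4, 1, 1, 0, 10, 10, 10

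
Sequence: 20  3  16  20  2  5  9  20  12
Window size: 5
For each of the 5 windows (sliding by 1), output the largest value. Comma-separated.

20 3 16 20 2 → max 20
3 16 20 2 5 → max 20
16 20 2 5 9 → max 20
20 2 5 9 20 → max 20
2 5 9 20 12 → max 20

20, 20, 20, 20, 20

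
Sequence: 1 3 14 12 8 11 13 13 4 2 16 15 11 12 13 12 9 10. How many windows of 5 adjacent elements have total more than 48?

(1, 3, 14, 12, 8) → sum 38
(3, 14, 12, 8, 11) → sum 48
(14, 12, 8, 11, 13) → sum 58  > 48 ✓
(12, 8, 11, 13, 13) → sum 57  > 48 ✓
(8, 11, 13, 13, 4) → sum 49  > 48 ✓
(11, 13, 13, 4, 2) → sum 43
(13, 13, 4, 2, 16) → sum 48
(13, 4, 2, 16, 15) → sum 50  > 48 ✓
(4, 2, 16, 15, 11) → sum 48
(2, 16, 15, 11, 12) → sum 56  > 48 ✓
(16, 15, 11, 12, 13) → sum 67  > 48 ✓
(15, 11, 12, 13, 12) → sum 63  > 48 ✓
(11, 12, 13, 12, 9) → sum 57  > 48 ✓
(12, 13, 12, 9, 10) → sum 56  > 48 ✓
9 windows satisfy the condition.

9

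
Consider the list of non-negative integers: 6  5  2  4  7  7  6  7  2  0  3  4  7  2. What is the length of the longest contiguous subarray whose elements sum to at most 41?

9

Extend to the right; shrink from the left whenever the sum exceeds 41:
[6] sum 6 len 1
[6, 5] sum 11 len 2
[6, 5, 2] sum 13 len 3
[6, 5, 2, 4] sum 17 len 4
[6, 5, 2, 4, 7] sum 24 len 5
[6, 5, 2, 4, 7, 7] sum 31 len 6
[6, 5, 2, 4, 7, 7, 6] sum 37 len 7
[5, 2, 4, 7, 7, 6, 7] sum 38 len 7
[5, 2, 4, 7, 7, 6, 7, 2] sum 40 len 8
[5, 2, 4, 7, 7, 6, 7, 2, 0] sum 40 len 9
[2, 4, 7, 7, 6, 7, 2, 0, 3] sum 38 len 9
[4, 7, 7, 6, 7, 2, 0, 3, 4] sum 40 len 9
[7, 6, 7, 2, 0, 3, 4, 7] sum 36 len 8
[7, 6, 7, 2, 0, 3, 4, 7, 2] sum 38 len 9
Longest length seen: 9.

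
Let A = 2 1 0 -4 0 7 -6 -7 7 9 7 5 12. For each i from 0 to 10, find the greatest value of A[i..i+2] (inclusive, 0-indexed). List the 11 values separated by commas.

[2, 1, 0] → max 2
[1, 0, -4] → max 1
[0, -4, 0] → max 0
[-4, 0, 7] → max 7
[0, 7, -6] → max 7
[7, -6, -7] → max 7
[-6, -7, 7] → max 7
[-7, 7, 9] → max 9
[7, 9, 7] → max 9
[9, 7, 5] → max 9
[7, 5, 12] → max 12

2, 1, 0, 7, 7, 7, 7, 9, 9, 9, 12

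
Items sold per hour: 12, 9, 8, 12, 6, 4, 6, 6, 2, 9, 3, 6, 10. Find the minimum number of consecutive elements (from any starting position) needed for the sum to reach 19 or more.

2

Extend right; whenever the sum reaches 19, record the length and shrink from the left:
add 12: running sum 12 < 19
add 9: shortest ending here [12, 9] sum 21, len 2
add 8: shortest ending here [12, 9, 8] sum 29, len 3
add 12: shortest ending here [8, 12] sum 20, len 2
add 6: shortest ending here [8, 12, 6] sum 26, len 3
add 4: shortest ending here [12, 6, 4] sum 22, len 3
add 6: shortest ending here [12, 6, 4, 6] sum 28, len 4
add 6: shortest ending here [6, 4, 6, 6] sum 22, len 4
add 2: shortest ending here [6, 4, 6, 6, 2] sum 24, len 5
add 9: shortest ending here [6, 6, 2, 9] sum 23, len 4
add 3: shortest ending here [6, 2, 9, 3] sum 20, len 4
add 6: shortest ending here [2, 9, 3, 6] sum 20, len 4
add 10: shortest ending here [3, 6, 10] sum 19, len 3
Shortest qualifying length: 2.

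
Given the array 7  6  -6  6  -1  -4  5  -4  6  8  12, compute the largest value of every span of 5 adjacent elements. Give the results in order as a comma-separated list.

Sliding a size-5 window across the 11 values:
(7, 6, -6, 6, -1) → max 7
(6, -6, 6, -1, -4) → max 6
(-6, 6, -1, -4, 5) → max 6
(6, -1, -4, 5, -4) → max 6
(-1, -4, 5, -4, 6) → max 6
(-4, 5, -4, 6, 8) → max 8
(5, -4, 6, 8, 12) → max 12

7, 6, 6, 6, 6, 8, 12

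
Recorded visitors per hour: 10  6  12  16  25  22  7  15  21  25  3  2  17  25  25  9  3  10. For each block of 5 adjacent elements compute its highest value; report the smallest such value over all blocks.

10 6 12 16 25 → max 25
6 12 16 25 22 → max 25
12 16 25 22 7 → max 25
16 25 22 7 15 → max 25
25 22 7 15 21 → max 25
22 7 15 21 25 → max 25
7 15 21 25 3 → max 25
15 21 25 3 2 → max 25
21 25 3 2 17 → max 25
25 3 2 17 25 → max 25
3 2 17 25 25 → max 25
2 17 25 25 9 → max 25
17 25 25 9 3 → max 25
25 25 9 3 10 → max 25
Smallest of these is 25.

25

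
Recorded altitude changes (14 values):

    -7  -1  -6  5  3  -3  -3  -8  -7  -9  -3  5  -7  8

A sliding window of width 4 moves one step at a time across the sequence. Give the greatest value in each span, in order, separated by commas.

5, 5, 5, 5, 3, -3, -3, -3, 5, 5, 8

Sliding a size-4 window across the 14 values:
(-7, -1, -6, 5) → max 5
(-1, -6, 5, 3) → max 5
(-6, 5, 3, -3) → max 5
(5, 3, -3, -3) → max 5
(3, -3, -3, -8) → max 3
(-3, -3, -8, -7) → max -3
(-3, -8, -7, -9) → max -3
(-8, -7, -9, -3) → max -3
(-7, -9, -3, 5) → max 5
(-9, -3, 5, -7) → max 5
(-3, 5, -7, 8) → max 8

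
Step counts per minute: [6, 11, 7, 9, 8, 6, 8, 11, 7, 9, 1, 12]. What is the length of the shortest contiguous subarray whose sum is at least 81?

add 6: running sum 6 < 81
add 11: running sum 17 < 81
add 7: running sum 24 < 81
add 9: running sum 33 < 81
add 8: running sum 41 < 81
add 6: running sum 47 < 81
add 8: running sum 55 < 81
add 11: running sum 66 < 81
add 7: running sum 73 < 81
end 9: [6, 11, 7, 9, 8, 6, 8, 11, 7, 9] sum 82, len 10
end 10: [6, 11, 7, 9, 8, 6, 8, 11, 7, 9, 1] sum 83, len 11
end 11: [11, 7, 9, 8, 6, 8, 11, 7, 9, 1, 12] sum 89, len 11
Shortest qualifying length: 10.

10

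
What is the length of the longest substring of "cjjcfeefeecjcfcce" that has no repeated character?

4

add c: [c] len 1
add j: [c, j] len 2
add j (repeat j, move left end past it): [j] len 1
add c: [j, c] len 2
add f: [j, c, f] len 3
add e: [j, c, f, e] len 4
add e (repeat e, move left end past it): [e] len 1
add f: [e, f] len 2
add e (repeat e, move left end past it): [f, e] len 2
add e (repeat e, move left end past it): [e] len 1
add c: [e, c] len 2
add j: [e, c, j] len 3
add c (repeat c, move left end past it): [j, c] len 2
add f: [j, c, f] len 3
add c (repeat c, move left end past it): [f, c] len 2
add c (repeat c, move left end past it): [c] len 1
add e: [c, e] len 2
Longest all-distinct length: 4.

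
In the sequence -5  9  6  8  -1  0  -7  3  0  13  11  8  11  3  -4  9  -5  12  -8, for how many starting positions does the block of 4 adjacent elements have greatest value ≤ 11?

[-5, 9, 6, 8] → max 9  ≤ 11 ✓
[9, 6, 8, -1] → max 9  ≤ 11 ✓
[6, 8, -1, 0] → max 8  ≤ 11 ✓
[8, -1, 0, -7] → max 8  ≤ 11 ✓
[-1, 0, -7, 3] → max 3  ≤ 11 ✓
[0, -7, 3, 0] → max 3  ≤ 11 ✓
[-7, 3, 0, 13] → max 13
[3, 0, 13, 11] → max 13
[0, 13, 11, 8] → max 13
[13, 11, 8, 11] → max 13
[11, 8, 11, 3] → max 11  ≤ 11 ✓
[8, 11, 3, -4] → max 11  ≤ 11 ✓
[11, 3, -4, 9] → max 11  ≤ 11 ✓
[3, -4, 9, -5] → max 9  ≤ 11 ✓
[-4, 9, -5, 12] → max 12
[9, -5, 12, -8] → max 12
10 windows satisfy the condition.

10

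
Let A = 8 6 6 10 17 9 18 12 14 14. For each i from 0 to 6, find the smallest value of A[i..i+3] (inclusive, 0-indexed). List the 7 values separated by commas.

6, 6, 6, 9, 9, 9, 12

(8, 6, 6, 10) → min 6
(6, 6, 10, 17) → min 6
(6, 10, 17, 9) → min 6
(10, 17, 9, 18) → min 9
(17, 9, 18, 12) → min 9
(9, 18, 12, 14) → min 9
(18, 12, 14, 14) → min 12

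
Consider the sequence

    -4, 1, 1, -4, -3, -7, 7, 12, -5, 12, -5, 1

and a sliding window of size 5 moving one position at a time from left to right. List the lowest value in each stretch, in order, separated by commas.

-4, -7, -7, -7, -7, -7, -5, -5

(-4, 1, 1, -4, -3) → min -4
(1, 1, -4, -3, -7) → min -7
(1, -4, -3, -7, 7) → min -7
(-4, -3, -7, 7, 12) → min -7
(-3, -7, 7, 12, -5) → min -7
(-7, 7, 12, -5, 12) → min -7
(7, 12, -5, 12, -5) → min -5
(12, -5, 12, -5, 1) → min -5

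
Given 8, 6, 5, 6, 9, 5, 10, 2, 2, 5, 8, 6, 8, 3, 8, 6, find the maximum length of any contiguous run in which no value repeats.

5

add 8: [8] len 1
add 6: [8, 6] len 2
add 5: [8, 6, 5] len 3
add 6 (repeat 6, move left end past it): [5, 6] len 2
add 9: [5, 6, 9] len 3
add 5 (repeat 5, move left end past it): [6, 9, 5] len 3
add 10: [6, 9, 5, 10] len 4
add 2: [6, 9, 5, 10, 2] len 5
add 2 (repeat 2, move left end past it): [2] len 1
add 5: [2, 5] len 2
add 8: [2, 5, 8] len 3
add 6: [2, 5, 8, 6] len 4
add 8 (repeat 8, move left end past it): [6, 8] len 2
add 3: [6, 8, 3] len 3
add 8 (repeat 8, move left end past it): [3, 8] len 2
add 6: [3, 8, 6] len 3
Longest all-distinct length: 5.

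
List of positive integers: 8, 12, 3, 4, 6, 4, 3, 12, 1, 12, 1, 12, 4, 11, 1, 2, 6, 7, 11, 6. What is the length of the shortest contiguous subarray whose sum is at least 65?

Extend right; whenever the sum reaches 65, record the length and shrink from the left:
add 8: running sum 8 < 65
add 12: running sum 20 < 65
add 3: running sum 23 < 65
add 4: running sum 27 < 65
add 6: running sum 33 < 65
add 4: running sum 37 < 65
add 3: running sum 40 < 65
add 12: running sum 52 < 65
add 1: running sum 53 < 65
end 9: [8, 12, 3, 4, 6, 4, 3, 12, 1, 12] sum 65, len 10
end 10: [8, 12, 3, 4, 6, 4, 3, 12, 1, 12, 1] sum 66, len 11
end 11: [12, 3, 4, 6, 4, 3, 12, 1, 12, 1, 12] sum 70, len 11
end 12: [12, 3, 4, 6, 4, 3, 12, 1, 12, 1, 12, 4] sum 74, len 12
end 13: [6, 4, 3, 12, 1, 12, 1, 12, 4, 11] sum 66, len 10
end 14: [6, 4, 3, 12, 1, 12, 1, 12, 4, 11, 1] sum 67, len 11
end 15: [6, 4, 3, 12, 1, 12, 1, 12, 4, 11, 1, 2] sum 69, len 12
end 16: [3, 12, 1, 12, 1, 12, 4, 11, 1, 2, 6] sum 65, len 11
end 17: [12, 1, 12, 1, 12, 4, 11, 1, 2, 6, 7] sum 69, len 11
end 18: [12, 1, 12, 4, 11, 1, 2, 6, 7, 11] sum 67, len 10
end 19: [12, 1, 12, 4, 11, 1, 2, 6, 7, 11, 6] sum 73, len 11
Shortest qualifying length: 10.

10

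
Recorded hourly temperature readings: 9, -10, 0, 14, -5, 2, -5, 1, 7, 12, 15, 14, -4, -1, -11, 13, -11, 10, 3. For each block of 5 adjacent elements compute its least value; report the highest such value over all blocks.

1

9 -10 0 14 -5 → min -10
-10 0 14 -5 2 → min -10
0 14 -5 2 -5 → min -5
14 -5 2 -5 1 → min -5
-5 2 -5 1 7 → min -5
2 -5 1 7 12 → min -5
-5 1 7 12 15 → min -5
1 7 12 15 14 → min 1
7 12 15 14 -4 → min -4
12 15 14 -4 -1 → min -4
15 14 -4 -1 -11 → min -11
14 -4 -1 -11 13 → min -11
-4 -1 -11 13 -11 → min -11
-1 -11 13 -11 10 → min -11
-11 13 -11 10 3 → min -11
Highest of these is 1.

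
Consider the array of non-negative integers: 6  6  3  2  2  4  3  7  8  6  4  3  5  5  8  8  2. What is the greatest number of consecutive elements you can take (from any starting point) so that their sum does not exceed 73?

Extend to the right; shrink from the left whenever the sum exceeds 73:
[6] sum 6 len 1
[6, 6] sum 12 len 2
[6, 6, 3] sum 15 len 3
[6, 6, 3, 2] sum 17 len 4
[6, 6, 3, 2, 2] sum 19 len 5
[6, 6, 3, 2, 2, 4] sum 23 len 6
[6, 6, 3, 2, 2, 4, 3] sum 26 len 7
[6, 6, 3, 2, 2, 4, 3, 7] sum 33 len 8
[6, 6, 3, 2, 2, 4, 3, 7, 8] sum 41 len 9
[6, 6, 3, 2, 2, 4, 3, 7, 8, 6] sum 47 len 10
[6, 6, 3, 2, 2, 4, 3, 7, 8, 6, 4] sum 51 len 11
[6, 6, 3, 2, 2, 4, 3, 7, 8, 6, 4, 3] sum 54 len 12
[6, 6, 3, 2, 2, 4, 3, 7, 8, 6, 4, 3, 5] sum 59 len 13
[6, 6, 3, 2, 2, 4, 3, 7, 8, 6, 4, 3, 5, 5] sum 64 len 14
[6, 6, 3, 2, 2, 4, 3, 7, 8, 6, 4, 3, 5, 5, 8] sum 72 len 15
[3, 2, 2, 4, 3, 7, 8, 6, 4, 3, 5, 5, 8, 8] sum 68 len 14
[3, 2, 2, 4, 3, 7, 8, 6, 4, 3, 5, 5, 8, 8, 2] sum 70 len 15
Longest length seen: 15.

15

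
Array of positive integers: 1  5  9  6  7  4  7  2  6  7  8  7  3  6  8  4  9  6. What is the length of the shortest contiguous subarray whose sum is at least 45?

add 1: running sum 1 < 45
add 5: running sum 6 < 45
add 9: running sum 15 < 45
add 6: running sum 21 < 45
add 7: running sum 28 < 45
add 4: running sum 32 < 45
add 7: running sum 39 < 45
add 2: running sum 41 < 45
end 8: [5, 9, 6, 7, 4, 7, 2, 6] sum 46, len 8
end 9: [9, 6, 7, 4, 7, 2, 6, 7] sum 48, len 8
end 10: [6, 7, 4, 7, 2, 6, 7, 8] sum 47, len 8
end 11: [7, 4, 7, 2, 6, 7, 8, 7] sum 48, len 8
end 12: [7, 4, 7, 2, 6, 7, 8, 7, 3] sum 51, len 9
end 13: [7, 2, 6, 7, 8, 7, 3, 6] sum 46, len 8
end 14: [6, 7, 8, 7, 3, 6, 8] sum 45, len 7
end 15: [6, 7, 8, 7, 3, 6, 8, 4] sum 49, len 8
end 16: [8, 7, 3, 6, 8, 4, 9] sum 45, len 7
end 17: [8, 7, 3, 6, 8, 4, 9, 6] sum 51, len 8
Shortest qualifying length: 7.

7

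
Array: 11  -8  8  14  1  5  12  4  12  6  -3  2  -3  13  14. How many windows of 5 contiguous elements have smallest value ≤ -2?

[11, -8, 8, 14, 1] → min -8  ≤ -2 ✓
[-8, 8, 14, 1, 5] → min -8  ≤ -2 ✓
[8, 14, 1, 5, 12] → min 1
[14, 1, 5, 12, 4] → min 1
[1, 5, 12, 4, 12] → min 1
[5, 12, 4, 12, 6] → min 4
[12, 4, 12, 6, -3] → min -3  ≤ -2 ✓
[4, 12, 6, -3, 2] → min -3  ≤ -2 ✓
[12, 6, -3, 2, -3] → min -3  ≤ -2 ✓
[6, -3, 2, -3, 13] → min -3  ≤ -2 ✓
[-3, 2, -3, 13, 14] → min -3  ≤ -2 ✓
7 windows satisfy the condition.

7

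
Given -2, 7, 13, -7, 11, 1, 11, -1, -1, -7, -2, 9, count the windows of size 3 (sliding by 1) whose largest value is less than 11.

3

-2 7 13 → max 13
7 13 -7 → max 13
13 -7 11 → max 13
-7 11 1 → max 11
11 1 11 → max 11
1 11 -1 → max 11
11 -1 -1 → max 11
-1 -1 -7 → max -1  < 11 ✓
-1 -7 -2 → max -1  < 11 ✓
-7 -2 9 → max 9  < 11 ✓
3 windows satisfy the condition.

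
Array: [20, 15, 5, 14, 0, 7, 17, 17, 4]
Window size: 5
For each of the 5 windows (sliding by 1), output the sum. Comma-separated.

54, 41, 43, 55, 45

(20, 15, 5, 14, 0) → sum 54
(15, 5, 14, 0, 7) → sum 41
(5, 14, 0, 7, 17) → sum 43
(14, 0, 7, 17, 17) → sum 55
(0, 7, 17, 17, 4) → sum 45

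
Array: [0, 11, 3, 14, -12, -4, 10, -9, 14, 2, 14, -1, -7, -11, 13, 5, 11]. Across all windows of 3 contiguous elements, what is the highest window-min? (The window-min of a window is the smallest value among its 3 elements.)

5

(0, 11, 3) → min 0
(11, 3, 14) → min 3
(3, 14, -12) → min -12
(14, -12, -4) → min -12
(-12, -4, 10) → min -12
(-4, 10, -9) → min -9
(10, -9, 14) → min -9
(-9, 14, 2) → min -9
(14, 2, 14) → min 2
(2, 14, -1) → min -1
(14, -1, -7) → min -7
(-1, -7, -11) → min -11
(-7, -11, 13) → min -11
(-11, 13, 5) → min -11
(13, 5, 11) → min 5
Highest of these is 5.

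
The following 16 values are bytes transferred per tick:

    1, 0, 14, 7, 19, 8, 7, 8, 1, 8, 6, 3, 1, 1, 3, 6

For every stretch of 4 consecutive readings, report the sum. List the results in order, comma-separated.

22, 40, 48, 41, 42, 24, 24, 23, 18, 18, 11, 8, 11

(1, 0, 14, 7) → sum 22
(0, 14, 7, 19) → sum 40
(14, 7, 19, 8) → sum 48
(7, 19, 8, 7) → sum 41
(19, 8, 7, 8) → sum 42
(8, 7, 8, 1) → sum 24
(7, 8, 1, 8) → sum 24
(8, 1, 8, 6) → sum 23
(1, 8, 6, 3) → sum 18
(8, 6, 3, 1) → sum 18
(6, 3, 1, 1) → sum 11
(3, 1, 1, 3) → sum 8
(1, 1, 3, 6) → sum 11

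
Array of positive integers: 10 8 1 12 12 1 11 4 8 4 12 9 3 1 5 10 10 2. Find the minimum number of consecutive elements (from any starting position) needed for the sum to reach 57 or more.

Extend right; whenever the sum reaches 57, record the length and shrink from the left:
add 10: running sum 10 < 57
add 8: running sum 18 < 57
add 1: running sum 19 < 57
add 12: running sum 31 < 57
add 12: running sum 43 < 57
add 1: running sum 44 < 57
add 11: running sum 55 < 57
end 7: [10, 8, 1, 12, 12, 1, 11, 4] sum 59, len 8
end 8: [8, 1, 12, 12, 1, 11, 4, 8] sum 57, len 8
end 9: [8, 1, 12, 12, 1, 11, 4, 8, 4] sum 61, len 9
end 10: [12, 12, 1, 11, 4, 8, 4, 12] sum 64, len 8
end 11: [12, 1, 11, 4, 8, 4, 12, 9] sum 61, len 8
end 12: [12, 1, 11, 4, 8, 4, 12, 9, 3] sum 64, len 9
end 13: [12, 1, 11, 4, 8, 4, 12, 9, 3, 1] sum 65, len 10
end 14: [11, 4, 8, 4, 12, 9, 3, 1, 5] sum 57, len 9
end 15: [11, 4, 8, 4, 12, 9, 3, 1, 5, 10] sum 67, len 10
end 16: [8, 4, 12, 9, 3, 1, 5, 10, 10] sum 62, len 9
end 17: [8, 4, 12, 9, 3, 1, 5, 10, 10, 2] sum 64, len 10
Shortest qualifying length: 8.

8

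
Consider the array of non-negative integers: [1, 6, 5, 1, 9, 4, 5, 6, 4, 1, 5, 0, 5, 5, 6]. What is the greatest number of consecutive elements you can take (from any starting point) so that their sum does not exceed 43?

10

→ 1: sum 1, len 1
→ 6: sum 7, len 2
→ 5: sum 12, len 3
→ 1: sum 13, len 4
→ 9: sum 22, len 5
→ 4: sum 26, len 6
→ 5: sum 31, len 7
→ 6: sum 37, len 8
→ 4: sum 41, len 9
→ 1: sum 42, len 10
→ 5 (dropped 1, 6): sum 40, len 9
→ 0: sum 40, len 10
→ 5 (dropped 5): sum 40, len 10
→ 5 (dropped 1, 9): sum 35, len 9
→ 6: sum 41, len 10
Longest length seen: 10.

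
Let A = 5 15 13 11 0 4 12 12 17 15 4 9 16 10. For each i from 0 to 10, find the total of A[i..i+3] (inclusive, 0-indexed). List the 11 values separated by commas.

(5, 15, 13, 11) → sum 44
(15, 13, 11, 0) → sum 39
(13, 11, 0, 4) → sum 28
(11, 0, 4, 12) → sum 27
(0, 4, 12, 12) → sum 28
(4, 12, 12, 17) → sum 45
(12, 12, 17, 15) → sum 56
(12, 17, 15, 4) → sum 48
(17, 15, 4, 9) → sum 45
(15, 4, 9, 16) → sum 44
(4, 9, 16, 10) → sum 39

44, 39, 28, 27, 28, 45, 56, 48, 45, 44, 39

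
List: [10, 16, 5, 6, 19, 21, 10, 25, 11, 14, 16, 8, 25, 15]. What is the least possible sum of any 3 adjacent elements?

[10, 16, 5] → sum 31
[16, 5, 6] → sum 27
[5, 6, 19] → sum 30
[6, 19, 21] → sum 46
[19, 21, 10] → sum 50
[21, 10, 25] → sum 56
[10, 25, 11] → sum 46
[25, 11, 14] → sum 50
[11, 14, 16] → sum 41
[14, 16, 8] → sum 38
[16, 8, 25] → sum 49
[8, 25, 15] → sum 48
Least of these is 27.

27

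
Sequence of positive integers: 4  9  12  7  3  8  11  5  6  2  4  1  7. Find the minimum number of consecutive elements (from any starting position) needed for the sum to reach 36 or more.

add 4: running sum 4 < 36
add 9: running sum 13 < 36
add 12: running sum 25 < 36
add 7: running sum 32 < 36
add 3: running sum 35 < 36
end 5: [9, 12, 7, 3, 8] sum 39, len 5
end 6: [12, 7, 3, 8, 11] sum 41, len 5
end 7: [12, 7, 3, 8, 11, 5] sum 46, len 6
end 8: [7, 3, 8, 11, 5, 6] sum 40, len 6
end 9: [7, 3, 8, 11, 5, 6, 2] sum 42, len 7
end 10: [8, 11, 5, 6, 2, 4] sum 36, len 6
end 11: [8, 11, 5, 6, 2, 4, 1] sum 37, len 7
end 12: [11, 5, 6, 2, 4, 1, 7] sum 36, len 7
Shortest qualifying length: 5.

5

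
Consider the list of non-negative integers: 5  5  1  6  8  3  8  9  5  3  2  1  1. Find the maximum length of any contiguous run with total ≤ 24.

add 5: [5] sum 5, len 1
add 5: [5, 5] sum 10, len 2
add 1: [5, 5, 1] sum 11, len 3
add 6: [5, 5, 1, 6] sum 17, len 4
add 8: [5, 1, 6, 8] sum 20, len 4
add 3: [5, 1, 6, 8, 3] sum 23, len 5
add 8: [8, 3, 8] sum 19, len 3
add 9: [3, 8, 9] sum 20, len 3
add 5: [8, 9, 5] sum 22, len 3
add 3: [9, 5, 3] sum 17, len 3
add 2: [9, 5, 3, 2] sum 19, len 4
add 1: [9, 5, 3, 2, 1] sum 20, len 5
add 1: [9, 5, 3, 2, 1, 1] sum 21, len 6
Longest length seen: 6.

6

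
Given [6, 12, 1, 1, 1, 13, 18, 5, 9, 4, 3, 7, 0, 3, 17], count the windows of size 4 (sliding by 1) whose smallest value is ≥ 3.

(6, 12, 1, 1) → min 1
(12, 1, 1, 1) → min 1
(1, 1, 1, 13) → min 1
(1, 1, 13, 18) → min 1
(1, 13, 18, 5) → min 1
(13, 18, 5, 9) → min 5  ≥ 3 ✓
(18, 5, 9, 4) → min 4  ≥ 3 ✓
(5, 9, 4, 3) → min 3  ≥ 3 ✓
(9, 4, 3, 7) → min 3  ≥ 3 ✓
(4, 3, 7, 0) → min 0
(3, 7, 0, 3) → min 0
(7, 0, 3, 17) → min 0
4 windows satisfy the condition.

4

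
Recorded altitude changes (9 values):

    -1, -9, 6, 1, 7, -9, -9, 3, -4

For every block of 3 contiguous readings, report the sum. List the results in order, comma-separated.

-4, -2, 14, -1, -11, -15, -10

(-1, -9, 6) → sum -4
(-9, 6, 1) → sum -2
(6, 1, 7) → sum 14
(1, 7, -9) → sum -1
(7, -9, -9) → sum -11
(-9, -9, 3) → sum -15
(-9, 3, -4) → sum -10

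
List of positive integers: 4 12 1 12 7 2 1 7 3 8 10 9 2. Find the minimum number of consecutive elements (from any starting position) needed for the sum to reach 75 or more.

12

add 4: running sum 4 < 75
add 12: running sum 16 < 75
add 1: running sum 17 < 75
add 12: running sum 29 < 75
add 7: running sum 36 < 75
add 2: running sum 38 < 75
add 1: running sum 39 < 75
add 7: running sum 46 < 75
add 3: running sum 49 < 75
add 8: running sum 57 < 75
add 10: running sum 67 < 75
add 9: shortest ending here [4, 12, 1, 12, 7, 2, 1, 7, 3, 8, 10, 9] sum 76, len 12
add 2: shortest ending here [4, 12, 1, 12, 7, 2, 1, 7, 3, 8, 10, 9, 2] sum 78, len 13
Shortest qualifying length: 12.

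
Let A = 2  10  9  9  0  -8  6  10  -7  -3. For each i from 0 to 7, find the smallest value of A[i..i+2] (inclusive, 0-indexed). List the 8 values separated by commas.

Sliding a size-3 window across the 10 values:
(2, 10, 9) → min 2
(10, 9, 9) → min 9
(9, 9, 0) → min 0
(9, 0, -8) → min -8
(0, -8, 6) → min -8
(-8, 6, 10) → min -8
(6, 10, -7) → min -7
(10, -7, -3) → min -7

2, 9, 0, -8, -8, -8, -7, -7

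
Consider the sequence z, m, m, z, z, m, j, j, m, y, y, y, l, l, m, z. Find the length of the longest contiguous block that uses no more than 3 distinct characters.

Extend right; when distinct count exceeds 3, shrink from the left:
[z] 1 distinct, len 1
[z, m] 2 distinct, len 2
[z, m, m] 2 distinct, len 3
[z, m, m, z] 2 distinct, len 4
[z, m, m, z, z] 2 distinct, len 5
[z, m, m, z, z, m] 2 distinct, len 6
[z, m, m, z, z, m, j] 3 distinct, len 7
[z, m, m, z, z, m, j, j] 3 distinct, len 8
[z, m, m, z, z, m, j, j, m] 3 distinct, len 9
[m, j, j, m, y] 3 distinct, len 5
[m, j, j, m, y, y] 3 distinct, len 6
[m, j, j, m, y, y, y] 3 distinct, len 7
[m, y, y, y, l] 3 distinct, len 5
[m, y, y, y, l, l] 3 distinct, len 6
[m, y, y, y, l, l, m] 3 distinct, len 7
[l, l, m, z] 3 distinct, len 4
Longest length with ≤3 distinct: 9.

9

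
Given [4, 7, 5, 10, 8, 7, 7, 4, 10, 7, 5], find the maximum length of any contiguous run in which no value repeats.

5

add 4: [4] len 1
add 7: [4, 7] len 2
add 5: [4, 7, 5] len 3
add 10: [4, 7, 5, 10] len 4
add 8: [4, 7, 5, 10, 8] len 5
add 7 (repeat 7, move left end past it): [5, 10, 8, 7] len 4
add 7 (repeat 7, move left end past it): [7] len 1
add 4: [7, 4] len 2
add 10: [7, 4, 10] len 3
add 7 (repeat 7, move left end past it): [4, 10, 7] len 3
add 5: [4, 10, 7, 5] len 4
Longest all-distinct length: 5.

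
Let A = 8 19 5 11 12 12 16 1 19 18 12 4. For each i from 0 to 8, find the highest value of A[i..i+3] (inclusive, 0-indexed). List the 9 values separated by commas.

19, 19, 12, 16, 16, 19, 19, 19, 19

8 19 5 11 → max 19
19 5 11 12 → max 19
5 11 12 12 → max 12
11 12 12 16 → max 16
12 12 16 1 → max 16
12 16 1 19 → max 19
16 1 19 18 → max 19
1 19 18 12 → max 19
19 18 12 4 → max 19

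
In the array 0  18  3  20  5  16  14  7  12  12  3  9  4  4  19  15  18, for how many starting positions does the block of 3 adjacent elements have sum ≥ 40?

[0, 18, 3] → sum 21
[18, 3, 20] → sum 41  ≥ 40 ✓
[3, 20, 5] → sum 28
[20, 5, 16] → sum 41  ≥ 40 ✓
[5, 16, 14] → sum 35
[16, 14, 7] → sum 37
[14, 7, 12] → sum 33
[7, 12, 12] → sum 31
[12, 12, 3] → sum 27
[12, 3, 9] → sum 24
[3, 9, 4] → sum 16
[9, 4, 4] → sum 17
[4, 4, 19] → sum 27
[4, 19, 15] → sum 38
[19, 15, 18] → sum 52  ≥ 40 ✓
3 windows satisfy the condition.

3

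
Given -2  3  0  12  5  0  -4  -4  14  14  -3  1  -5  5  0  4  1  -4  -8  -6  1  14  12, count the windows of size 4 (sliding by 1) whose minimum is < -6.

4

(-2, 3, 0, 12) → min -2
(3, 0, 12, 5) → min 0
(0, 12, 5, 0) → min 0
(12, 5, 0, -4) → min -4
(5, 0, -4, -4) → min -4
(0, -4, -4, 14) → min -4
(-4, -4, 14, 14) → min -4
(-4, 14, 14, -3) → min -4
(14, 14, -3, 1) → min -3
(14, -3, 1, -5) → min -5
(-3, 1, -5, 5) → min -5
(1, -5, 5, 0) → min -5
(-5, 5, 0, 4) → min -5
(5, 0, 4, 1) → min 0
(0, 4, 1, -4) → min -4
(4, 1, -4, -8) → min -8  < -6 ✓
(1, -4, -8, -6) → min -8  < -6 ✓
(-4, -8, -6, 1) → min -8  < -6 ✓
(-8, -6, 1, 14) → min -8  < -6 ✓
(-6, 1, 14, 12) → min -6
4 windows satisfy the condition.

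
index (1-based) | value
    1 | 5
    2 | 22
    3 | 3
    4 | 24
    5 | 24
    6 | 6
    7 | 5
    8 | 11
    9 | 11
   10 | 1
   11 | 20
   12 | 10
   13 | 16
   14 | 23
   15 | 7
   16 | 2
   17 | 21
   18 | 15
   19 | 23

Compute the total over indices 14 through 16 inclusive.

Elements at indices 14..16: 23, 7, 2
sum(23, 7, 2) = 32

32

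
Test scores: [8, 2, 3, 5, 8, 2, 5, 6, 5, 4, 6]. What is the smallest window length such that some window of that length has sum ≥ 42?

add 8: running sum 8 < 42
add 2: running sum 10 < 42
add 3: running sum 13 < 42
add 5: running sum 18 < 42
add 8: running sum 26 < 42
add 2: running sum 28 < 42
add 5: running sum 33 < 42
add 6: running sum 39 < 42
add 5: shortest ending here [8, 2, 3, 5, 8, 2, 5, 6, 5] sum 44, len 9
add 4: shortest ending here [8, 2, 3, 5, 8, 2, 5, 6, 5, 4] sum 48, len 10
add 6: shortest ending here [3, 5, 8, 2, 5, 6, 5, 4, 6] sum 44, len 9
Shortest qualifying length: 9.

9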